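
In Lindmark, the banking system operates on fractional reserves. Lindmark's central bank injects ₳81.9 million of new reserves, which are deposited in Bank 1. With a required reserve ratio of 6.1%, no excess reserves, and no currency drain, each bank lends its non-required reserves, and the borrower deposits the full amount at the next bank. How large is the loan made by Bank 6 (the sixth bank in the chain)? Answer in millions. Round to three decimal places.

₳56.141 million

Each bank lends a fraction (1 − rr) = 0.9390 of the deposit it receives, so Bank 6 receives 81.9·0.9390^5 and lends 81.9·0.9390^6 ≈ 56.1407 million.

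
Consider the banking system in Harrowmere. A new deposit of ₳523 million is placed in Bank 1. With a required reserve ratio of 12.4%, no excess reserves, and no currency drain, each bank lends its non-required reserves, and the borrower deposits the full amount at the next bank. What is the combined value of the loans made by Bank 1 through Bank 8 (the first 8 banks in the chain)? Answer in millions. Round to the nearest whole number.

₳2414 million

Bank i lends (1 − rr)^i of the original deposit: Bank 1 lends 523·0.8760 = 458.1480, Bank 2 lends 523·0.8760² ≈ 401.3376, and so on.
Summing a geometric series: total = 523·[0.8760·(1 − 0.8760^8) / (1 − 0.8760)] ≈ 2413.5418 million.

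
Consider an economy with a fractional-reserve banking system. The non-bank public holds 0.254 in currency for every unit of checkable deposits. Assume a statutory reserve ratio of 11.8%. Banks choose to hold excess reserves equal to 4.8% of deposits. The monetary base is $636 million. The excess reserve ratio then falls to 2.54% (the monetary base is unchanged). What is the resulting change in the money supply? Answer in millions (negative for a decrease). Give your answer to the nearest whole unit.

Initially m₁ = (1 + 0.254) / (0.118 + 0.048 + 0.254) ≈ 2.9857, so M₁ = 2.9857 × 636 = 1898.9052 million.
After the change m₂ = (1 + 0.254) / (0.118 + 0.0254 + 0.254) ≈ 3.1555, so M₂ = 3.1555 × 636 = 2006.898 million.
ΔM = M₂ − M₁ = 2006.898 − 1898.9052 = 107.9928 million.

$108 million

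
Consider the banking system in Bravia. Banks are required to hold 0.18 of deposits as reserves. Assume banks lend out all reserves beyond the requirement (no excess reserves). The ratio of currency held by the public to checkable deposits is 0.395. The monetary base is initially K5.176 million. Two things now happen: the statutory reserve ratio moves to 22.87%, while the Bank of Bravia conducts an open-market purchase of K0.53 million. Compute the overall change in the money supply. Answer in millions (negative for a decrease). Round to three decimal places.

K0.205 million

Before: m₁ = (1 + 0.395) / (0.18 + 0.395) ≈ 2.42609, MB₁ = 5.176, so M₁ = 2.42609 × 5.176 ≈ 12.5574 million.
After: m₂ = (1 + 0.395) / (0.2287 + 0.395) ≈ 2.23665, MB₂ = 5.176 + 0.53 = 5.706, so M₂ = 2.23665 × 5.706 ≈ 12.7623 million.
ΔM = M₂ − M₁ = 12.7623 − 12.5574 = 0.2049 million.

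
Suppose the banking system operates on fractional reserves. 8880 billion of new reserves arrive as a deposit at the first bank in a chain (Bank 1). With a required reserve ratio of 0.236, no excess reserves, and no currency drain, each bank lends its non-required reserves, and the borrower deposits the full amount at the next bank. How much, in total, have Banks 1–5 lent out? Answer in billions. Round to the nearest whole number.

21264 billion

Bank i lends (1 − rr)^i of the original deposit: Bank 1 lends 8880·0.7640 = 6784.3200, Bank 2 lends 8880·0.7640² ≈ 5183.2205, and so on.
Summing a geometric series: total = 8880·[0.7640·(1 − 0.7640^5) / (1 − 0.7640)] ≈ 21264.3707 billion.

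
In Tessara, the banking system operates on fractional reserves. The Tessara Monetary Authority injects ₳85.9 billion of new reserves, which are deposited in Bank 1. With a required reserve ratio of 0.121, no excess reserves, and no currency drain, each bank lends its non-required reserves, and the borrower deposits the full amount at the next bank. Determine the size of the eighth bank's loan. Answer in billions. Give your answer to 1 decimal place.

Each bank lends a fraction (1 − rr) = 0.8790 of the deposit it receives, so Bank 8 receives 85.9·0.8790^7 and lends 85.9·0.8790^8 ≈ 30.6129 billion.

₳30.6 billion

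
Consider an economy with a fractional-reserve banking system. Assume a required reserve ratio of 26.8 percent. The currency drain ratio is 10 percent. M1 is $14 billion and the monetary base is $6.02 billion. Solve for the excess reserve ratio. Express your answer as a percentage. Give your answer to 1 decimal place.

10.5%

Using m = M/MB = 14/6.02 ≈ 2.325581. Since m = (1 + c)/(c + rr + e), the denominator satisfies c + rr + e = (1 + c)/m = (1 + 0.1) / 2.325581 ≈ 0.473000.
With c = 0.1 and rr = 0.268, the excess reserve ratio is 0.473000 − 0.1 − 0.268 = 0.105.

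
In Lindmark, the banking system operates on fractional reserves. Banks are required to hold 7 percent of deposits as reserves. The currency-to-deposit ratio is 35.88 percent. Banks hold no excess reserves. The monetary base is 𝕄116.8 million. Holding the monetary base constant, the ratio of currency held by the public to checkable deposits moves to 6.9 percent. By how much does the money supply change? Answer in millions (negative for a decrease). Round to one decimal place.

Initially m₁ = (1 + 0.3588) / (0.07 + 0.3588) ≈ 3.16884, so M₁ = 3.16884 × 116.8 ≈ 370.1205 million.
After the change m₂ = (1 + 0.069) / (0.07 + 0.069) ≈ 7.69065, so M₂ = 7.69065 × 116.8 ≈ 898.2679 million.
ΔM = M₂ − M₁ = 898.2679 − 370.1205 = 528.1474 million.

𝕄528.1 million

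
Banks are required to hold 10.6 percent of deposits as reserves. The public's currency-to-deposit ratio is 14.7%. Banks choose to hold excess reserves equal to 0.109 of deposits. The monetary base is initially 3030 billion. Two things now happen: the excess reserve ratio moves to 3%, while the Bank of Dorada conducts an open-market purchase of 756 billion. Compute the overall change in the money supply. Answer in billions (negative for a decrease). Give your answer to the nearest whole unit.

Before: m₁ = (1 + 0.147) / (0.106 + 0.109 + 0.147) ≈ 3.16851, MB₁ = 3030, so M₁ = 3.16851 × 3030 = 9600.5853 billion.
After: m₂ = (1 + 0.147) / (0.106 + 0.03 + 0.147) ≈ 4.05300, MB₂ = 3030 + 756 = 3786, so M₂ = 4.05300 × 3786 = 15344.658 billion.
ΔM = M₂ − M₁ = 15344.658 − 9600.5853 = 5744.0727 billion.

5744 billion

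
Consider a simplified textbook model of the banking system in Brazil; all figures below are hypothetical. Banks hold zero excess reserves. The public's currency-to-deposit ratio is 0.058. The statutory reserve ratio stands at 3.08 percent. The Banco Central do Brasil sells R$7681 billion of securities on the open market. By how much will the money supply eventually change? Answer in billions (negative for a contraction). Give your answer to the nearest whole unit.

-91515 billion

The money multiplier is m = (1 + c) / (rr + c) = (1 + 0.058) / (0.0308 + 0.058) ≈ 11.91441.
The sale removes 7681 billion of base, so ΔM = m × ΔMB = 11.91441 × (−7681) ≈ -91514.5832 billion.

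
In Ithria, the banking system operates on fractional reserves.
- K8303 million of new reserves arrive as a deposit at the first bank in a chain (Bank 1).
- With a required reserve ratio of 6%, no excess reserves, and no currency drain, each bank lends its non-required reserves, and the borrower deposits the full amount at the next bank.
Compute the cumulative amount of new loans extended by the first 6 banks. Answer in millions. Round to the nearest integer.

Bank i lends (1 − rr)^i of the original deposit: Bank 1 lends 8303·0.9400 = 7804.8200, Bank 2 lends 8303·0.9400² = 7336.5308, and so on.
Summing a geometric series: total = 8303·[0.9400·(1 − 0.9400^6) / (1 − 0.9400)] ≈ 40341.8423 million.

K40342 million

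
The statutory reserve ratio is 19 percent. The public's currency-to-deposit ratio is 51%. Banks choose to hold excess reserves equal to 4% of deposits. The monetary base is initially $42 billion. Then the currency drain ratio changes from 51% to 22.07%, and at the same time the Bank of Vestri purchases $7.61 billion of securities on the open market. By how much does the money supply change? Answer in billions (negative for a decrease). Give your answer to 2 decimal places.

$48.66 billion

Before: m₁ = (1 + 0.51) / (0.19 + 0.04 + 0.51) ≈ 2.04054, MB₁ = 42, so M₁ = 2.04054 × 42 ≈ 85.7027 billion.
After: m₂ = (1 + 0.2207) / (0.19 + 0.04 + 0.2207) ≈ 2.70845, MB₂ = 42 + 7.61 = 49.61, so M₂ = 2.70845 × 49.61 ≈ 134.3662 billion.
ΔM = M₂ − M₁ = 134.3662 − 85.7027 = 48.6635 billion.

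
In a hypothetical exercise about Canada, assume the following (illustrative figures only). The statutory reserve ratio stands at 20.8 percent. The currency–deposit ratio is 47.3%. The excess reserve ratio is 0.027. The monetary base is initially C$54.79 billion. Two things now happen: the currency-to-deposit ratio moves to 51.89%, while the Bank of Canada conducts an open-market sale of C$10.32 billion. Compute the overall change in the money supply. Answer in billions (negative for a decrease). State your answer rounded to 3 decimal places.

-24.396 billion

Before: m₁ = (1 + 0.473) / (0.208 + 0.027 + 0.473) ≈ 2.080508, MB₁ = 54.79, so M₁ = 2.080508 × 54.79 ≈ 113.991 billion.
After: m₂ = (1 + 0.5189) / (0.208 + 0.027 + 0.5189) ≈ 2.014723, MB₂ = 54.79 − 10.32 = 44.47, so M₂ = 2.014723 × 44.47 ≈ 89.5947 billion.
ΔM = M₂ − M₁ = 89.5947 − 113.991 = -24.3963 billion.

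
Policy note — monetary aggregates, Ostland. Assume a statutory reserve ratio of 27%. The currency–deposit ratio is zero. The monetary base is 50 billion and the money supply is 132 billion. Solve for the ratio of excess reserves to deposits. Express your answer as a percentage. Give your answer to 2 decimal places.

Using m = M/MB = 132/50 = 2.640000. Since m = (1 + c)/(c + rr + e), the denominator satisfies c + rr + e = (1 + c)/m = (1 + 0) / 2.640000 ≈ 0.378788.
With c = 0 and rr = 0.27, the ratio of excess reserves to deposits is 0.378788 − 0 − 0.27 = 0.108788.

10.88%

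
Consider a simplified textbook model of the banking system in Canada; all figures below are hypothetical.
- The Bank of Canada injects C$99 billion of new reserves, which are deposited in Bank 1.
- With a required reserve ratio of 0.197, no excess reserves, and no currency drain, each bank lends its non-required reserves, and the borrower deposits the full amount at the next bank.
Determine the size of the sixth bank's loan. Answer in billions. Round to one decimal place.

Each bank lends a fraction (1 − rr) = 0.8030 of the deposit it receives, so Bank 6 receives 99·0.8030^5 and lends 99·0.8030^6 ≈ 26.5417 billion.

C$26.5 billion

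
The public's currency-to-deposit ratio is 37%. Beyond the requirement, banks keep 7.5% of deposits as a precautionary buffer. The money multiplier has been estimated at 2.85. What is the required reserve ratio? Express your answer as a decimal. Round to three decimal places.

0.036

Using m = 2.85. Since m = (1 + c)/(c + rr + e), the denominator satisfies c + rr + e = (1 + c)/m = (1 + 0.37) / 2.85 ≈ 0.480702.
With c = 0.37 and e = 0.075, the required reserve ratio is 0.480702 − 0.37 − 0.075 = 0.035702.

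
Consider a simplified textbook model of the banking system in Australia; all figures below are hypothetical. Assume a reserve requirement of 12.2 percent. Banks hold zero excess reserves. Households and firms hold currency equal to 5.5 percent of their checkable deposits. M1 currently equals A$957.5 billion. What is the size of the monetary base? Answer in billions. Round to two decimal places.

A$160.64 billion

The money multiplier is m = (1 + c) / (rr + c) = (1 + 0.055) / (0.122 + 0.055) ≈ 5.960452.
MB = M / m = 957.5 / 5.960452 ≈ 160.6422 billion.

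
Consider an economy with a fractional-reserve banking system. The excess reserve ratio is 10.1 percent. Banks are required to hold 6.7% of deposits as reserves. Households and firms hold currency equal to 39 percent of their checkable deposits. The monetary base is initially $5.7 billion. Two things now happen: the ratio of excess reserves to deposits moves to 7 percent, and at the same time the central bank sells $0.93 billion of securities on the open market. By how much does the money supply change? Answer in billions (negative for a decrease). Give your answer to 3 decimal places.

Before: m₁ = (1 + 0.39) / (0.067 + 0.101 + 0.39) ≈ 2.49104, MB₁ = 5.7, so M₁ = 2.49104 × 5.7 ≈ 14.1989 billion.
After: m₂ = (1 + 0.39) / (0.067 + 0.07 + 0.39) ≈ 2.63757, MB₂ = 5.7 − 0.93 = 4.77, so M₂ = 2.63757 × 4.77 ≈ 12.5812 billion.
ΔM = M₂ − M₁ = 12.5812 − 14.1989 = -1.6177 billion.

-1.618 billion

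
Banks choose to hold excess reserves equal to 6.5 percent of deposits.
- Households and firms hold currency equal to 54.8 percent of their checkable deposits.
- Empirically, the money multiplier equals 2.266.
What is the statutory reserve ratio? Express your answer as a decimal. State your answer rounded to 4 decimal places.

Using m = 2.266. Since m = (1 + c)/(c + rr + e), the denominator satisfies c + rr + e = (1 + c)/m = (1 + 0.548) / 2.266 ≈ 0.683142.
With c = 0.548 and e = 0.065, the statutory reserve ratio is 0.683142 − 0.548 − 0.065 = 0.070142.

0.0701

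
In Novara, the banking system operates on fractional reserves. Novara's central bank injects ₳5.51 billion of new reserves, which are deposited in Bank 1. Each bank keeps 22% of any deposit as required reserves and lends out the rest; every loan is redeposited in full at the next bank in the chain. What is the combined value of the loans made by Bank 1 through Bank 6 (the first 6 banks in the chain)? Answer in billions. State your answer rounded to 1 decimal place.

₳15.1 billion

Bank i lends (1 − rr)^i of the original deposit: Bank 1 lends 5.51·0.7800 = 4.2978, Bank 2 lends 5.51·0.7800² ≈ 3.3523, and so on.
Summing a geometric series: total = 5.51·[0.7800·(1 − 0.7800^6) / (1 − 0.7800)] ≈ 15.1361 billion.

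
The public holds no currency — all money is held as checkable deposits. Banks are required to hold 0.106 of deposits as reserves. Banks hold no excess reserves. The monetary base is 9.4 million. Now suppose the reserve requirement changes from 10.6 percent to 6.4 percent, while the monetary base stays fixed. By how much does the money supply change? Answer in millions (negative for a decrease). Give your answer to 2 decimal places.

58.20 million

Initially m₁ = 1 / (0.106) ≈ 9.4340, so M₁ = 9.4340 × 9.4 = 88.6796 million.
After the change m₂ = 1 / (0.064) = 15.6250, so M₂ = 15.6250 × 9.4 = 146.875 million.
ΔM = M₂ − M₁ = 146.875 − 88.6796 = 58.1954 million.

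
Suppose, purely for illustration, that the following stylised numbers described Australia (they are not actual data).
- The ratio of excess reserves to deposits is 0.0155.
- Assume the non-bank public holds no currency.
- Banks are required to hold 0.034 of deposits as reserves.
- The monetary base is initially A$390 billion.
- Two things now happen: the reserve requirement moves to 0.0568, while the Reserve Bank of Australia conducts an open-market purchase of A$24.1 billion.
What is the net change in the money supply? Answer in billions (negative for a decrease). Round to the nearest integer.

Before: m₁ = 1 / (0.034 + 0.0155) ≈ 20.2020, MB₁ = 390, so M₁ = 20.2020 × 390 = 7878.78 billion.
After: m₂ = 1 / (0.0568 + 0.0155) ≈ 13.8313, MB₂ = 390 + 24.1 = 414.1, so M₂ = 13.8313 × 414.1 ≈ 5727.5413 billion.
ΔM = M₂ − M₁ = 5727.5413 − 7878.78 = -2151.2387 billion.

-2151 billion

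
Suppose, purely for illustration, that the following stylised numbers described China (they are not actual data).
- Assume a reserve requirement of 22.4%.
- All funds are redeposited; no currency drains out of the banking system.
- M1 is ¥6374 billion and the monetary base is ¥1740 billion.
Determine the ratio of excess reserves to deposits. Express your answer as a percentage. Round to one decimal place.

4.9%

Using m = M/MB = 6374/1740 ≈ 3.663218. Since m = (1 + c)/(c + rr + e), the denominator satisfies c + rr + e = (1 + c)/m = (1 + 0) / 3.663218 ≈ 0.272984.
With c = 0 and rr = 0.224, the ratio of excess reserves to deposits is 0.272984 − 0 − 0.224 = 0.048984.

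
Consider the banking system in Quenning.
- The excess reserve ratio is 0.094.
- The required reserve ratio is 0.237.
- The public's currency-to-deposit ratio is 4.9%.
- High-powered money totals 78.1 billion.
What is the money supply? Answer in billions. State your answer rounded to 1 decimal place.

The money multiplier is m = (1 + c) / (rr + e + c) = (1 + 0.049) / (0.237 + 0.094 + 0.049) ≈ 2.7605.
So M = m × MB = 2.7605 × 78.1 ≈ 215.595 billion.

215.6 billion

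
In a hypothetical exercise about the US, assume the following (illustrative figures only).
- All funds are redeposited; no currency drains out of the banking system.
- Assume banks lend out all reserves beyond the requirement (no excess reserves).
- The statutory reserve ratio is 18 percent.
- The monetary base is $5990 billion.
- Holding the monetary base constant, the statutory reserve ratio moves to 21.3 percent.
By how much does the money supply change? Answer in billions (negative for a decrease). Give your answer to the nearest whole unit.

-5156 billion

Initially m₁ = 1 / (0.18) ≈ 5.55556, so M₁ = 5.55556 × 5990 = 33277.8044 billion.
After the change m₂ = 1 / (0.213) ≈ 4.69484, so M₂ = 4.69484 × 5990 = 28122.0916 billion.
ΔM = M₂ − M₁ = 28122.0916 − 33277.8044 = -5155.7128 billion.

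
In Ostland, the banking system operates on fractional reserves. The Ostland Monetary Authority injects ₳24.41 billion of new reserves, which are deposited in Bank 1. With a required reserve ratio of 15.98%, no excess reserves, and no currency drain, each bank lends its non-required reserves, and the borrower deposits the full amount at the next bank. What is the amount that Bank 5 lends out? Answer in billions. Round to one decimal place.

₳10.2 billion

Each bank lends a fraction (1 − rr) = 0.8402 of the deposit it receives, so Bank 5 receives 24.41·0.8402^4 and lends 24.41·0.8402^5 ≈ 10.2207 billion.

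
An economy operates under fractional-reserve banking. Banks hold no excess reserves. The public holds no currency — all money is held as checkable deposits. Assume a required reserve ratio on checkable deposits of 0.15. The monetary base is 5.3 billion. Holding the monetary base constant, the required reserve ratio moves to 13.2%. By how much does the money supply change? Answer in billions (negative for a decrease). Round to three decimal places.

4.818 billion

Initially m₁ = 1 / (0.15) ≈ 6.66667, so M₁ = 6.66667 × 5.3 ≈ 35.3334 billion.
After the change m₂ = 1 / (0.132) ≈ 7.57576, so M₂ = 7.57576 × 5.3 ≈ 40.1515 billion.
ΔM = M₂ − M₁ = 40.1515 − 35.3334 = 4.8181 billion.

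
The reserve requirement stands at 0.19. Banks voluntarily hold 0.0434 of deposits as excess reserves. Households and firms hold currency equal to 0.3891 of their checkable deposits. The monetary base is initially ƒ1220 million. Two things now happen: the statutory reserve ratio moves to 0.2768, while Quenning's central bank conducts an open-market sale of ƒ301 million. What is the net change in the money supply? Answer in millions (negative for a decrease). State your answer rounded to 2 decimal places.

Before: m₁ = (1 + 0.3891) / (0.19 + 0.0434 + 0.3891) ≈ 2.2314859, MB₁ = 1220, so M₁ = 2.2314859 × 1220 ≈ 2722.4128 million.
After: m₂ = (1 + 0.3891) / (0.2768 + 0.0434 + 0.3891) = 1.9584097, MB₂ = 1220 − 301 = 919, so M₂ = 1.9584097 × 919 ≈ 1799.7785 million.
ΔM = M₂ − M₁ = 1799.7785 − 2722.4128 = -922.6343 million.

-922.63 million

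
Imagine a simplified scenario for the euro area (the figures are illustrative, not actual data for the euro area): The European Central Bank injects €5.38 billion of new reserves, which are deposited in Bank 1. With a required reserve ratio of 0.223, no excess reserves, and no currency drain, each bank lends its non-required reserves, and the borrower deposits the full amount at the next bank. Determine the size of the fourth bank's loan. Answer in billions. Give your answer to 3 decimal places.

€1.961 billion

Each bank lends a fraction (1 − rr) = 0.7770 of the deposit it receives, so Bank 4 receives 5.38·0.7770^3 and lends 5.38·0.7770^4 ≈ 1.9609 billion.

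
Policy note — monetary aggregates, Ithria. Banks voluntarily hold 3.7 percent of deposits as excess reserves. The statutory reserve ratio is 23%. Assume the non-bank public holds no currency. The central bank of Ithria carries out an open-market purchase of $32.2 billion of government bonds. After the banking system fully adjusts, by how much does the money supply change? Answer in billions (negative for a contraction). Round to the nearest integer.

The money multiplier is m = 1 / (rr + e) = 1 / (0.23 + 0.037) ≈ 3.7453.
The purchase adds 32.2 billion of base, so ΔM = m × ΔMB = 3.7453 × (+32.2) ≈ 120.5987 billion.

$121 billion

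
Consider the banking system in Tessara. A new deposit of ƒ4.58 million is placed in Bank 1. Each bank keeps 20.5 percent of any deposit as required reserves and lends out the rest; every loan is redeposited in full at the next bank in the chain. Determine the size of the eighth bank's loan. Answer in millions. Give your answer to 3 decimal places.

ƒ0.731 million

Each bank lends a fraction (1 − rr) = 0.7950 of the deposit it receives, so Bank 8 receives 4.58·0.7950^7 and lends 4.58·0.7950^8 ≈ 0.7308 million.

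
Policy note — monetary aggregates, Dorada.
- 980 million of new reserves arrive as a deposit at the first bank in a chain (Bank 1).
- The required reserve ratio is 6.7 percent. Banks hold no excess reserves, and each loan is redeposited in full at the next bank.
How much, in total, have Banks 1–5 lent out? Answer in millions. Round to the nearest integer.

Bank i lends (1 − rr)^i of the original deposit: Bank 1 lends 980·0.9330 = 914.3400, Bank 2 lends 980·0.9330² ≈ 853.0792, and so on.
Summing a geometric series: total = 980·[0.9330·(1 − 0.9330^5) / (1 − 0.9330)] ≈ 3998.7803 million.

3999 million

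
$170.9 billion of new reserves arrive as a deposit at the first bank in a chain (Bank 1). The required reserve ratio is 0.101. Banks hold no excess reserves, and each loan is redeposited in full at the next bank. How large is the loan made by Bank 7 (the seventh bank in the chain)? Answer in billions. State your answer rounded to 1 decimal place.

$81.1 billion

Each bank lends a fraction (1 − rr) = 0.8990 of the deposit it receives, so Bank 7 receives 170.9·0.8990^6 and lends 170.9·0.8990^7 ≈ 81.1073 billion.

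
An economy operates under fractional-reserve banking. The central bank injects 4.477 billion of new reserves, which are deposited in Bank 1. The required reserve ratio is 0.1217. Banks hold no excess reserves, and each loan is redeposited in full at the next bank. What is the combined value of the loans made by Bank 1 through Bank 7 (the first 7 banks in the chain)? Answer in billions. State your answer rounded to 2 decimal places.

19.28 billion

Bank i lends (1 − rr)^i of the original deposit: Bank 1 lends 4.477·0.8783 ≈ 3.9321, Bank 2 lends 4.477·0.8783² ≈ 3.4536, and so on.
Summing a geometric series: total = 4.477·[0.8783·(1 − 0.8783^7) / (1 − 0.8783)] ≈ 19.2833 billion.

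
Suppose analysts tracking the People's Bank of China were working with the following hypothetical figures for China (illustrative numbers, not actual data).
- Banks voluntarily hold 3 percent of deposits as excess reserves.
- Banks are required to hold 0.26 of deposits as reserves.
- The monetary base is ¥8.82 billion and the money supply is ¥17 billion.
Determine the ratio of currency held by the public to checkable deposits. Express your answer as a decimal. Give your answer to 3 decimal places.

0.476

Using m = M/MB = 17/8.82 ≈ 1.927438. From m = (1 + c)/(c + rr + e), rearranging gives 1 + c = m·(c + rr + e), so c·(1 − m) = m·(rr + e) − 1.
Hence c = [m·(rr + e) − 1]/(1 − m) = [1.927438 × (0.26 + 0.03) − 1] / (1 − 1.927438) ≈ 0.475550.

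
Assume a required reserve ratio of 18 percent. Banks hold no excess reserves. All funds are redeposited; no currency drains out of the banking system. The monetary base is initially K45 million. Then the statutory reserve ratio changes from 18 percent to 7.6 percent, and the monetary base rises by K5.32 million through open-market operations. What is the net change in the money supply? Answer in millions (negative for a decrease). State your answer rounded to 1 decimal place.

K412.1 million

Before: m₁ = 1 / (0.18) ≈ 5.5556, MB₁ = 45, so M₁ = 5.5556 × 45 = 250.002 million.
After: m₂ = 1 / (0.076) ≈ 13.1579, MB₂ = 45 + 5.32 = 50.32, so M₂ = 13.1579 × 50.32 ≈ 662.1055 million.
ΔM = M₂ − M₁ = 662.1055 − 250.002 = 412.1035 million.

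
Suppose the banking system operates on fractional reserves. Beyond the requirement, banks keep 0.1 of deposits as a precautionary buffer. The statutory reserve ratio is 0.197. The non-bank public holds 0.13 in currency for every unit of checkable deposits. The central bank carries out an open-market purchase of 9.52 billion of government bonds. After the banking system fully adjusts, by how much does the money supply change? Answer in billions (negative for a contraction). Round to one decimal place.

25.2 billion

The money multiplier is m = (1 + c) / (rr + e + c) = (1 + 0.13) / (0.197 + 0.1 + 0.13) ≈ 2.6464.
The purchase adds 9.52 billion of base, so ΔM = m × ΔMB = 2.6464 × (+9.52) ≈ 25.1937 billion.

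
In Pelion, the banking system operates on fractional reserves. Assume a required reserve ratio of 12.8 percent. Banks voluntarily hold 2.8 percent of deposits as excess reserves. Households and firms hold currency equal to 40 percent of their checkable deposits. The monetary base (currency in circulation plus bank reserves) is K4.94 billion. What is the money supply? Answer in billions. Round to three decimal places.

The money multiplier is m = (1 + c) / (rr + e + c) = (1 + 0.4) / (0.128 + 0.028 + 0.4) ≈ 2.51799.
So M = m × MB = 2.51799 × 4.94 ≈ 12.4389 billion.

K12.439 billion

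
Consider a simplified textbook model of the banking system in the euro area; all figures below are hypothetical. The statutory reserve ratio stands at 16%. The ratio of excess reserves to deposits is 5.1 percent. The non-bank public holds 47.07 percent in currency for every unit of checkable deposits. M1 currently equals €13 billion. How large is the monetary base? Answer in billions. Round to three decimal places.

€6.026 billion

The money multiplier is m = (1 + c) / (rr + e + c) = (1 + 0.4707) / (0.16 + 0.051 + 0.4707) ≈ 2.157401.
MB = M / m = 13 / 2.157401 ≈ 6.0258 billion.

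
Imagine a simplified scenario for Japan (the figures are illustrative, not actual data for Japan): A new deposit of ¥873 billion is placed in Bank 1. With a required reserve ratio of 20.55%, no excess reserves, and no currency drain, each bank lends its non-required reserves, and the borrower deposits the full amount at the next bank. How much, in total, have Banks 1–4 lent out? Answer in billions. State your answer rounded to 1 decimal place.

¥2030.3 billion

Bank i lends (1 − rr)^i of the original deposit: Bank 1 lends 873·0.7945 = 693.5985, Bank 2 lends 873·0.7945² ≈ 551.0640, and so on.
Summing a geometric series: total = 873·[0.7945·(1 − 0.7945^4) / (1 − 0.7945)] ≈ 2030.3311 billion.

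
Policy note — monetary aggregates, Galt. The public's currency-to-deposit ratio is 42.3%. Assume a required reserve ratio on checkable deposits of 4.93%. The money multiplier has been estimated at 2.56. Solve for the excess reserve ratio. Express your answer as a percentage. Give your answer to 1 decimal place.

Using m = 2.56. Since m = (1 + c)/(c + rr + e), the denominator satisfies c + rr + e = (1 + c)/m = (1 + 0.423) / 2.56 ≈ 0.555859.
With c = 0.423 and rr = 0.0493, the excess reserve ratio is 0.555859 − 0.423 − 0.0493 = 0.083559.

8.4%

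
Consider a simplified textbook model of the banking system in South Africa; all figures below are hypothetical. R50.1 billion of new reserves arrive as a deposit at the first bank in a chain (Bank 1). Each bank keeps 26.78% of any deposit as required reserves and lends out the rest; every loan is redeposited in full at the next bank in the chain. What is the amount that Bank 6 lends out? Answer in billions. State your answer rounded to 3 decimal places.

Each bank lends a fraction (1 − rr) = 0.7322 of the deposit it receives, so Bank 6 receives 50.1·0.7322^5 and lends 50.1·0.7322^6 ≈ 7.7200 billion.

R7.720 billion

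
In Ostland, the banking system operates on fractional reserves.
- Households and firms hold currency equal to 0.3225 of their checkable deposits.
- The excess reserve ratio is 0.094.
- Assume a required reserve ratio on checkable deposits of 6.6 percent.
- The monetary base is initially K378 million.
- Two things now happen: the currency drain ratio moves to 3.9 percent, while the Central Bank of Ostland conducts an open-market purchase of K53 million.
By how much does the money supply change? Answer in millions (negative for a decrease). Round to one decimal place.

Before: m₁ = (1 + 0.3225) / (0.066 + 0.094 + 0.3225) ≈ 2.74093, MB₁ = 378, so M₁ = 2.74093 × 378 ≈ 1036.0715 million.
After: m₂ = (1 + 0.039) / (0.066 + 0.094 + 0.039) ≈ 5.22111, MB₂ = 378 + 53 = 431, so M₂ = 5.22111 × 431 ≈ 2250.2984 million.
ΔM = M₂ − M₁ = 2250.2984 − 1036.0715 = 1214.2269 million.

K1214.2 million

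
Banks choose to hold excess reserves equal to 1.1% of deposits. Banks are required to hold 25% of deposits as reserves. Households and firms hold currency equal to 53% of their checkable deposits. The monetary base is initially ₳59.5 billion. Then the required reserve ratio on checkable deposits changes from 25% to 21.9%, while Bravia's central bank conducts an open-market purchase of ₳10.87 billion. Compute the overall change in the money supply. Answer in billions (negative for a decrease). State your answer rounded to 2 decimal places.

₳26.58 billion

Before: m₁ = (1 + 0.53) / (0.25 + 0.011 + 0.53) ≈ 1.93426, MB₁ = 59.5, so M₁ = 1.93426 × 59.5 ≈ 115.0885 billion.
After: m₂ = (1 + 0.53) / (0.219 + 0.011 + 0.53) ≈ 2.01316, MB₂ = 59.5 + 10.87 = 70.37, so M₂ = 2.01316 × 70.37 ≈ 141.6661 billion.
ΔM = M₂ − M₁ = 141.6661 − 115.0885 = 26.5776 billion.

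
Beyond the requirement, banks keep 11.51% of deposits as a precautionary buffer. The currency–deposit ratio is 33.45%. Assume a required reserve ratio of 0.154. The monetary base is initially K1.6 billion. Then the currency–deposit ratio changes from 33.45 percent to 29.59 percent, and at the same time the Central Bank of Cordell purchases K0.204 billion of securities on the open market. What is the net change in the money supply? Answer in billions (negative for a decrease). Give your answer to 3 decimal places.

Before: m₁ = (1 + 0.3345) / (0.154 + 0.1151 + 0.3345) ≈ 2.21090, MB₁ = 1.6, so M₁ = 2.21090 × 1.6 ≈ 3.5374 billion.
After: m₂ = (1 + 0.2959) / (0.154 + 0.1151 + 0.2959) ≈ 2.29363, MB₂ = 1.6 + 0.204 = 1.804, so M₂ = 2.29363 × 1.804 ≈ 4.1377 billion.
ΔM = M₂ − M₁ = 4.1377 − 3.5374 = 0.6003 billion.

K0.600 billion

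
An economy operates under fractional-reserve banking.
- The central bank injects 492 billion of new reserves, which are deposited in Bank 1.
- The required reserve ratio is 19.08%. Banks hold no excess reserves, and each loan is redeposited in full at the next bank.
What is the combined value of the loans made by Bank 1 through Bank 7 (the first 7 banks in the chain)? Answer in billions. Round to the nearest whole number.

Bank i lends (1 − rr)^i of the original deposit: Bank 1 lends 492·0.8092 = 398.1264, Bank 2 lends 492·0.8092² ≈ 322.1639, and so on.
Summing a geometric series: total = 492·[0.8092·(1 − 0.8092^7) / (1 − 0.8092)] ≈ 1612.5559 billion.

1613 billion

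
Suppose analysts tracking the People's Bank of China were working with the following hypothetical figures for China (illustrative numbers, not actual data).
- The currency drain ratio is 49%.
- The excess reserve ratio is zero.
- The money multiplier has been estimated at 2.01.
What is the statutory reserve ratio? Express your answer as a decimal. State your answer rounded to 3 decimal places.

0.251

Using m = 2.01. Since m = (1 + c)/(c + rr + e), the denominator satisfies c + rr + e = (1 + c)/m = (1 + 0.49) / 2.01 ≈ 0.741294.
With c = 0.49 and e = 0, the statutory reserve ratio is 0.741294 − 0.49 − 0 = 0.251294.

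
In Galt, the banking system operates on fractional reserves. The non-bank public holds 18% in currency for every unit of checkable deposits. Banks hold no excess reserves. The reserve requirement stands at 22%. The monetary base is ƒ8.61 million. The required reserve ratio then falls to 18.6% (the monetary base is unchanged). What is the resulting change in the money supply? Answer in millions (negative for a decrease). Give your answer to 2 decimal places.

Initially m₁ = (1 + 0.18) / (0.22 + 0.18) = 2.95, so M₁ = 2.95 × 8.61 = 25.3995 million.
After the change m₂ = (1 + 0.18) / (0.186 + 0.18) ≈ 3.2240, so M₂ = 3.2240 × 8.61 ≈ 27.7586 million.
ΔM = M₂ − M₁ = 27.7586 − 25.3995 = 2.3591 million.

ƒ2.36 million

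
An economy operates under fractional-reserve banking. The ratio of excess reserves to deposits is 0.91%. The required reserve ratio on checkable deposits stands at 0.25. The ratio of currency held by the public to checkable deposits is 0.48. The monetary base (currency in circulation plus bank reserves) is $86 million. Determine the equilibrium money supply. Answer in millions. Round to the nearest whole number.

$172 million

The money multiplier is m = (1 + c) / (rr + e + c) = (1 + 0.48) / (0.25 + 0.0091 + 0.48) ≈ 2.0024.
So M = m × MB = 2.0024 × 86 = 172.2064 million.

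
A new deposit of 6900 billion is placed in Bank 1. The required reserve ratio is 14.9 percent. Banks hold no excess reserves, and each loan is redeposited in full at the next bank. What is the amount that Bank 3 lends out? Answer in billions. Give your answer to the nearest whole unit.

Each bank lends a fraction (1 − rr) = 0.8510 of the deposit it receives, so Bank 3 receives 6900·0.8510^2 and lends 6900·0.8510^3 ≈ 4252.4359 billion.

4252 billion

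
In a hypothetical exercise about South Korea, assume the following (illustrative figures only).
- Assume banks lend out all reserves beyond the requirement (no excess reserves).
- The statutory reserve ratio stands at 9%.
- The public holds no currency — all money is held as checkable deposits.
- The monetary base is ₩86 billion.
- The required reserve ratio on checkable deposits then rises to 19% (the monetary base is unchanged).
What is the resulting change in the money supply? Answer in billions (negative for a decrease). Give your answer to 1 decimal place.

-502.9 billion

Initially m₁ = 1 / (0.09) ≈ 11.1111, so M₁ = 11.1111 × 86 = 955.5546 billion.
After the change m₂ = 1 / (0.19) ≈ 5.2632, so M₂ = 5.2632 × 86 = 452.6352 billion.
ΔM = M₂ − M₁ = 452.6352 − 955.5546 = -502.9194 billion.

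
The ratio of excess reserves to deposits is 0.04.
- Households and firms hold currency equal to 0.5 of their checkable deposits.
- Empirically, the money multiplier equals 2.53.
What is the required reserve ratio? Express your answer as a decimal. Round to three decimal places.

0.053

Using m = 2.53. Since m = (1 + c)/(c + rr + e), the denominator satisfies c + rr + e = (1 + c)/m = (1 + 0.5) / 2.53 ≈ 0.592885.
With c = 0.5 and e = 0.04, the required reserve ratio is 0.592885 − 0.5 − 0.04 = 0.052885.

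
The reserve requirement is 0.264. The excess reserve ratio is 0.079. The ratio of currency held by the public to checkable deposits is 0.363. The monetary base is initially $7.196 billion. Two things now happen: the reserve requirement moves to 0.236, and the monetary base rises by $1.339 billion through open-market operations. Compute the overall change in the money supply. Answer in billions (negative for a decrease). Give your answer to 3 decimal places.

$3.266 billion

Before: m₁ = (1 + 0.363) / (0.264 + 0.079 + 0.363) ≈ 1.93059, MB₁ = 7.196, so M₁ = 1.93059 × 7.196 ≈ 13.8925 billion.
After: m₂ = (1 + 0.363) / (0.236 + 0.079 + 0.363) ≈ 2.01032, MB₂ = 7.196 + 1.339 = 8.535, so M₂ = 2.01032 × 8.535 ≈ 17.1581 billion.
ΔM = M₂ − M₁ = 17.1581 − 13.8925 = 3.2656 billion.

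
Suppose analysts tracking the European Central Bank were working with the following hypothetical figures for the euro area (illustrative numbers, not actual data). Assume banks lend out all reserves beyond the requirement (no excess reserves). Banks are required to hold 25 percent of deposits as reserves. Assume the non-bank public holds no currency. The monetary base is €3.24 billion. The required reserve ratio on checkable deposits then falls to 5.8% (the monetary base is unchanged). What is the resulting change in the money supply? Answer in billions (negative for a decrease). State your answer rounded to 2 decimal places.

€42.90 billion

Initially m₁ = 1 / (0.25) = 4, so M₁ = 4 × 3.24 = 12.96 billion.
After the change m₂ = 1 / (0.058) ≈ 17.2414, so M₂ = 17.2414 × 3.24 ≈ 55.8621 billion.
ΔM = M₂ − M₁ = 55.8621 − 12.96 = 42.9021 billion.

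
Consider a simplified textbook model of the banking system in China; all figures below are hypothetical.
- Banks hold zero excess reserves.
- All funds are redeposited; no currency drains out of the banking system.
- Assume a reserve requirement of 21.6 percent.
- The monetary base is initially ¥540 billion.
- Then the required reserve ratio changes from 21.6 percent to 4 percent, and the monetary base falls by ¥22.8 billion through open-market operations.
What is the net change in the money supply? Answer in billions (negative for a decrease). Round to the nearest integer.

Before: m₁ = 1 / (0.216) ≈ 4.6296, MB₁ = 540, so M₁ = 4.6296 × 540 = 2499.984 billion.
After: m₂ = 1 / (0.04) = 25, MB₂ = 540 − 22.8 = 517.2, so M₂ = 25 × 517.2 = 12930 billion.
ΔM = M₂ − M₁ = 12930 − 2499.984 = 10430.016 billion.

¥10430 billion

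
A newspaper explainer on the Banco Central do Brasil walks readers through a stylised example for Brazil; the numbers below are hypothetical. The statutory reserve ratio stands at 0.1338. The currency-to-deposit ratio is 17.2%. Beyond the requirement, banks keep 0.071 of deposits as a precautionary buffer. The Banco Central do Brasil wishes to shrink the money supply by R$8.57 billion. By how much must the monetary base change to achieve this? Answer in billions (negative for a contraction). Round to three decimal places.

-2.755 billion

The money multiplier is m = (1 + c) / (rr + e + c) = (1 + 0.172) / (0.1338 + 0.071 + 0.172) ≈ 3.11040.
ΔMB = ΔM / m = (−8.57) / 3.11040 ≈ -2.7553 billion.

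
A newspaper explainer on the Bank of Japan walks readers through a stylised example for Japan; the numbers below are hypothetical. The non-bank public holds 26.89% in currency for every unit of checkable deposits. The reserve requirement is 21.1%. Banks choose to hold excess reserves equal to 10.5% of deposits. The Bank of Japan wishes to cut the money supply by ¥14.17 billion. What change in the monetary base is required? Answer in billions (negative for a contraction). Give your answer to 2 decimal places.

-6.53 billion

The money multiplier is m = (1 + c) / (rr + e + c) = (1 + 0.2689) / (0.211 + 0.105 + 0.2689) ≈ 2.16943.
ΔMB = ΔM / m = (−14.17) / 2.16943 ≈ -6.5317 billion.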